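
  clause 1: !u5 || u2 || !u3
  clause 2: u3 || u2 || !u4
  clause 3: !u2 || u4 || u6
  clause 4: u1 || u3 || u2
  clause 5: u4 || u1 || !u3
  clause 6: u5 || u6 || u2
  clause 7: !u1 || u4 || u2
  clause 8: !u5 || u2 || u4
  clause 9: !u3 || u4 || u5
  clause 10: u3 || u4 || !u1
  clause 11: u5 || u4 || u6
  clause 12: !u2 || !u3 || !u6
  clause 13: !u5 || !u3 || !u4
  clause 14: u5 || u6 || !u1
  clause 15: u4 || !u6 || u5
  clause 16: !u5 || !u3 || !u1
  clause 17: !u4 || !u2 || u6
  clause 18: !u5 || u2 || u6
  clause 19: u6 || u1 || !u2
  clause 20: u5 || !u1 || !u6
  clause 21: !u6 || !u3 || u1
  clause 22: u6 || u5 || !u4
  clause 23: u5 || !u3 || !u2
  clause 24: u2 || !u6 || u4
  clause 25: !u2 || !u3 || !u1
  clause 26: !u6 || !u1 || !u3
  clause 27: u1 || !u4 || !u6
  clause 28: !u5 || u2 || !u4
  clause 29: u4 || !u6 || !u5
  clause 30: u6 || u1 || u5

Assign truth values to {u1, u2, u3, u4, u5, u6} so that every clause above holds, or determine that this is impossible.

u1: true,  u2: true,  u3: false,  u4: true,  u5: true,  u6: true

Try u5 = true.
Try u2 = true.
Try u4 = true.
Unit clause (!u3) forces u3 = false.
Unit clause (u6) forces u6 = true.
Unit clause (u1) forces u1 = true.
This assignment satisfies each clause.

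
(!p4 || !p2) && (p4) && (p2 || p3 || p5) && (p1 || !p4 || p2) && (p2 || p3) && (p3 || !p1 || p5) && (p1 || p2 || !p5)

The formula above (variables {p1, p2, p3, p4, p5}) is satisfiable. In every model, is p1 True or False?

Suppose p1 = false.
Unit clause (p4) forces p4 = true.
Unit clause (!p2) forces p2 = false.
That conflicts with the unit clause (p2).
So every satisfying assignment has p1 = True.

True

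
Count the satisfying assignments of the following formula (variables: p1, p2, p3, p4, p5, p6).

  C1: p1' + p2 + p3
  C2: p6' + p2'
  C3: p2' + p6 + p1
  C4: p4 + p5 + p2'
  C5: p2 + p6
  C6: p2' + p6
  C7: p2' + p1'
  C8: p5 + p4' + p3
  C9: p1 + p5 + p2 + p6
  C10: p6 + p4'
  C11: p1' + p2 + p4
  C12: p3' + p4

There are 2^6 = 64 truth assignments over (p1, p2, p3, p4, p5, p6).
Split on p2. With p2 = 1, the clauses containing p2 are satisfied and p2' drops from the rest; 0 of the 2^5 = 32 assignments to the other variables satisfy what remains.
With p2 = 0, by the same count on the reduced clause set, 7 assignments work.
Total: 0 + 7 = 7.

7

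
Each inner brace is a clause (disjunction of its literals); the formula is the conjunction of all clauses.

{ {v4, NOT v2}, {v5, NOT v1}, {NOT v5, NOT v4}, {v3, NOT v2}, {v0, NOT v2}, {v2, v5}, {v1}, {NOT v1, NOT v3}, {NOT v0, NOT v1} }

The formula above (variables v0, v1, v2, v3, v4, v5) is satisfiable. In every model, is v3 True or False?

Suppose v3 = true.
(v1) alone gives v1 = true.
That conflicts with the unit clause (NOT v1).
So every satisfying assignment has v3 = False.

False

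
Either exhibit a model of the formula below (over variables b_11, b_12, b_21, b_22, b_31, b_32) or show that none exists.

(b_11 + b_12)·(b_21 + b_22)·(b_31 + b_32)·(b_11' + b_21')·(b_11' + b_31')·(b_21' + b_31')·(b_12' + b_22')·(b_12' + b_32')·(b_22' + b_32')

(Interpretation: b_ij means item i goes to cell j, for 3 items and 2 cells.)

Try b_11 = 1.
From the singleton clause (b_21'), b_21 = 0.
From the singleton clause (b_22), b_22 = 1.
From the singleton clause (b_31'), b_31 = 0.
From the singleton clause (b_32), b_32 = 1.
That conflicts with the unit clause (b_32').
Undo b_11 and try b_11 = 0.
From the singleton clause (b_12), b_12 = 1.
From the singleton clause (b_22'), b_22 = 0.
From the singleton clause (b_21), b_21 = 1.
From the singleton clause (b_31'), b_31 = 0.
From the singleton clause (b_32), b_32 = 1.
That conflicts with the unit clause (b_32').
Either choice for b_11 ends in contradiction.

UNSATISFIABLE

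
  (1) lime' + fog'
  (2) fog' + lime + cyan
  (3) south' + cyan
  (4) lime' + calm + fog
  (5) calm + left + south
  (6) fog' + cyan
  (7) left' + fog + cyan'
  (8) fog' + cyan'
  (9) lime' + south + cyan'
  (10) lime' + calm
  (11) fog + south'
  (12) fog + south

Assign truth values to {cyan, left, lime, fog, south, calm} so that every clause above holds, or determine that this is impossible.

UNSATISFIABLE

Try lime = 0.
Try fog = 0.
From the singleton clause (south'), south = 0.
Now (south) is unsatisfied and unit — conflict.
Backtrack on fog: now try fog = 1.
From the singleton clause (cyan), cyan = 1.
Now (cyan') is unsatisfied and unit — conflict.
Both values of fog lead to a conflict.
Backtrack on lime: now try lime = 1.
From the singleton clause (fog'), fog = 0.
From the singleton clause (calm), calm = 1.
From the singleton clause (south'), south = 0.
Now (south) is unsatisfied and unit — conflict.
Both values of lime lead to a conflict.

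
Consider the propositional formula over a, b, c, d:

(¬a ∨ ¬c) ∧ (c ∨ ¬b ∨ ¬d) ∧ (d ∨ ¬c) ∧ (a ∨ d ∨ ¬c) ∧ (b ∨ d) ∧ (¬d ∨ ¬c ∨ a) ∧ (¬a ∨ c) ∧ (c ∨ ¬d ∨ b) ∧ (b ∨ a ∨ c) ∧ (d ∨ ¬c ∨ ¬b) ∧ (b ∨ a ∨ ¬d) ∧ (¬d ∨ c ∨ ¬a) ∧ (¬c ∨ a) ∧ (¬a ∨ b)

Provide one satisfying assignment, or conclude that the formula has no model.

Branch on a: set a = False.
From the singleton clause (¬c), c = False.
From the singleton clause (b), b = True.
From the singleton clause (¬d), d = False.
This assignment satisfies each clause.

a ↦ False, b ↦ True, c ↦ False, d ↦ False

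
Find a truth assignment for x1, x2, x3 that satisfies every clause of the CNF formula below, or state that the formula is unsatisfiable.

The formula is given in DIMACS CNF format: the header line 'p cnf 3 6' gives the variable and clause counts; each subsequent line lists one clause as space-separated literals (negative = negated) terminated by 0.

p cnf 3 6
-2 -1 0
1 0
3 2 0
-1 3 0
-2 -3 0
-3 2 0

From the singleton clause (x1), x1 = True.
From the singleton clause (¬x2), x2 = False.
From the singleton clause (x3), x3 = True.
But (¬x3) is also a unit clause — contradiction.

UNSATISFIABLE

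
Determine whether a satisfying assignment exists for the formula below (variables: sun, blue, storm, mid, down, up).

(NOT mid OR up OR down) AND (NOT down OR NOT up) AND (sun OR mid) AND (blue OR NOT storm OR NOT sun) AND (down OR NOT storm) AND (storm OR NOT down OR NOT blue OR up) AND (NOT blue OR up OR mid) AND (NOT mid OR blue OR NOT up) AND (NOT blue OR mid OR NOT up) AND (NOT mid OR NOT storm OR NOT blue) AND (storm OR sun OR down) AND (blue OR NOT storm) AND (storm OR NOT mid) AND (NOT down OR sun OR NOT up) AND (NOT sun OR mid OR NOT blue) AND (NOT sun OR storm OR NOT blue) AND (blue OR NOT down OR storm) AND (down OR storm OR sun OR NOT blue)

Yes, satisfiable

Suppose down = false.
Unit clause (NOT storm) forces storm = false.
Unit clause (sun) forces sun = true.
Unit clause (NOT mid) forces mid = false.
Unit clause (NOT blue) forces blue = false.
All clauses hold; up can take either value.
A satisfying assignment: sun=true, blue=false, storm=false, mid=false, down=false, up=false.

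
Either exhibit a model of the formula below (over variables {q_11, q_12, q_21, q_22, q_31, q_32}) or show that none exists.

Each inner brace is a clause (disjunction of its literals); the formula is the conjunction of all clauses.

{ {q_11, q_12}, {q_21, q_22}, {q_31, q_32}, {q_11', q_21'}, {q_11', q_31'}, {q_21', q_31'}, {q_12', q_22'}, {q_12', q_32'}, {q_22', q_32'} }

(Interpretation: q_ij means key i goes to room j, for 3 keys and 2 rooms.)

Case q_11 = 1:
Unit clause (q_21') forces q_21 = 0.
Unit clause (q_22) forces q_22 = 1.
Unit clause (q_31') forces q_31 = 0.
Unit clause (q_32) forces q_32 = 1.
But (q_32') is also a unit clause — contradiction.
Undo q_11 and try q_11 = 0.
Unit clause (q_12) forces q_12 = 1.
Unit clause (q_22') forces q_22 = 0.
Unit clause (q_21) forces q_21 = 1.
Unit clause (q_31') forces q_31 = 0.
Unit clause (q_32) forces q_32 = 1.
But (q_32') is also a unit clause — contradiction.
Both values of q_11 lead to a conflict.

UNSATISFIABLE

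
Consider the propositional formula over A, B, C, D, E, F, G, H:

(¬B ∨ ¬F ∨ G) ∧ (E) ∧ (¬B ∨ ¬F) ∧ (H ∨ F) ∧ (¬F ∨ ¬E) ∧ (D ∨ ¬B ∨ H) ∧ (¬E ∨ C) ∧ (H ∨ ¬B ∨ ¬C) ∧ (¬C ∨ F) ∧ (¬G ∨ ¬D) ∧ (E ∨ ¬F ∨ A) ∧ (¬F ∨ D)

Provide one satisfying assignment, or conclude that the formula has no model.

The clause (E) is unit, so E = True.
The clause (¬F) is unit, so F = False.
The clause (H) is unit, so H = True.
The clause (C) is unit, so C = True.
That conflicts with the unit clause (¬C).

UNSATISFIABLE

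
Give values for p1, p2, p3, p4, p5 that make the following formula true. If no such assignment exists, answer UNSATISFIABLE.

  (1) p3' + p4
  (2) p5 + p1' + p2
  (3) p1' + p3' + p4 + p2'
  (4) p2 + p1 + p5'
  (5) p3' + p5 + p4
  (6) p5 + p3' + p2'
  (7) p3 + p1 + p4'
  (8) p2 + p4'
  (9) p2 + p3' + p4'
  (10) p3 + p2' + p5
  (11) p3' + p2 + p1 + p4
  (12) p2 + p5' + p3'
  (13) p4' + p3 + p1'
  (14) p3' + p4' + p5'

p1=1, p2=1, p3=0, p4=0, p5=1

Suppose p3 = 0.
Suppose p1 = 1.
From the singleton clause (p4'), p4 = 0.
Suppose p5 = 1.
Every clause is now satisfied; p2 is unconstrained.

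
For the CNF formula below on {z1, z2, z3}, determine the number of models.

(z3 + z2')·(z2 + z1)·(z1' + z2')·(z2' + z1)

2

There are 2^3 = 8 truth assignments over (z1, z2, z3).
Check each against the 4 clauses (columns in the order z1, z2, z3):
  F F F  ✗ fails (z2 + z1)
  F F T  ✗ fails (z2 + z1)
  F T F  ✗ fails (z3 + z2')
  F T T  ✗ fails (z2' + z1)
  T F F  ✓ satisfies all
  T F T  ✓ satisfies all
  T T F  ✗ fails (z3 + z2')
  T T T  ✗ fails (z1' + z2')
2 of the 8 rows are models.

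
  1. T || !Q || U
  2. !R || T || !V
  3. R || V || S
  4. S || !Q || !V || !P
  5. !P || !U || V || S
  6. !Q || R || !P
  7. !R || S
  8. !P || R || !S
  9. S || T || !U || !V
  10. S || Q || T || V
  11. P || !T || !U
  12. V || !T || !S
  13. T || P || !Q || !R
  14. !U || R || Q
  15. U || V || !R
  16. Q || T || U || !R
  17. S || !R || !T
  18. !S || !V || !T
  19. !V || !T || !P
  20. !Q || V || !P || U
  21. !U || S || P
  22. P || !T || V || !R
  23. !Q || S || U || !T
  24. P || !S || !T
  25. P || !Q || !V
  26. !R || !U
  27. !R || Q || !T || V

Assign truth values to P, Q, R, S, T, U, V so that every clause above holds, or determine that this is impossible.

P ↦ false, Q ↦ false, R ↦ false, S ↦ true, T ↦ false, U ↦ false, V ↦ false

Branch on R: set R = false.
Branch on V: set V = false.
(S) alone gives S = true.
(!P) alone gives P = false.
(!T) alone gives T = false.
Branch on Q: set Q = false.
(!U) alone gives U = false.
Every clause now holds.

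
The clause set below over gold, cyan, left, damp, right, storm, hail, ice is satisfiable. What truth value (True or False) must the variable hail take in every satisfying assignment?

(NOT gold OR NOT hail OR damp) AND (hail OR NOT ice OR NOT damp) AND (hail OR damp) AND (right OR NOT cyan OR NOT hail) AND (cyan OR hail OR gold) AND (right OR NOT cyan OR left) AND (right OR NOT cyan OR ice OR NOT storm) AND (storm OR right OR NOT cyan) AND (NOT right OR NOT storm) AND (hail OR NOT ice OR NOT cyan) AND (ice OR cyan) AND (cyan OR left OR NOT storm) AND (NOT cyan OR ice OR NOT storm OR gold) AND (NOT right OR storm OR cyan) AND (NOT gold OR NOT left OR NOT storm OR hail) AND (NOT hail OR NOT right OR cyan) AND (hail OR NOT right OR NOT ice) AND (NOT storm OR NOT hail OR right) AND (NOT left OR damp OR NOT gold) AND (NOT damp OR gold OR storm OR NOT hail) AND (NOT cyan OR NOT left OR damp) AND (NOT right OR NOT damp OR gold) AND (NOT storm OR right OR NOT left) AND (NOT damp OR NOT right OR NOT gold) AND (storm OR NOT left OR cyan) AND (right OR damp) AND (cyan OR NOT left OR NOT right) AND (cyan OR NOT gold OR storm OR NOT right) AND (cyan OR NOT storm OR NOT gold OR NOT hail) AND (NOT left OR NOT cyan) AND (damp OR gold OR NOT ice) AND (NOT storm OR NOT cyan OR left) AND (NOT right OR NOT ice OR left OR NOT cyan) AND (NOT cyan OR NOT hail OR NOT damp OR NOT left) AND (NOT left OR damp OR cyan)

Suppose hail = false.
The clause (damp) is unit, so damp = true.
The clause (NOT ice) is unit, so ice = false.
The clause (cyan) is unit, so cyan = true.
The clause (NOT left) is unit, so left = false.
The clause (right) is unit, so right = true.
The clause (NOT storm) is unit, so storm = false.
The clause (gold) is unit, so gold = true.
But (NOT gold) is also a unit clause — contradiction.
So every satisfying assignment has hail = True.

True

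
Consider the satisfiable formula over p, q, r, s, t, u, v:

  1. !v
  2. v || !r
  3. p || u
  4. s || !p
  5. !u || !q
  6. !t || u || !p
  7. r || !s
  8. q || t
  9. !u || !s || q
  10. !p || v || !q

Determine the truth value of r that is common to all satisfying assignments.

Suppose r = true.
The clause (!v) is unit, so v = false.
That conflicts with the unit clause (v).
So every satisfying assignment has r = False.

False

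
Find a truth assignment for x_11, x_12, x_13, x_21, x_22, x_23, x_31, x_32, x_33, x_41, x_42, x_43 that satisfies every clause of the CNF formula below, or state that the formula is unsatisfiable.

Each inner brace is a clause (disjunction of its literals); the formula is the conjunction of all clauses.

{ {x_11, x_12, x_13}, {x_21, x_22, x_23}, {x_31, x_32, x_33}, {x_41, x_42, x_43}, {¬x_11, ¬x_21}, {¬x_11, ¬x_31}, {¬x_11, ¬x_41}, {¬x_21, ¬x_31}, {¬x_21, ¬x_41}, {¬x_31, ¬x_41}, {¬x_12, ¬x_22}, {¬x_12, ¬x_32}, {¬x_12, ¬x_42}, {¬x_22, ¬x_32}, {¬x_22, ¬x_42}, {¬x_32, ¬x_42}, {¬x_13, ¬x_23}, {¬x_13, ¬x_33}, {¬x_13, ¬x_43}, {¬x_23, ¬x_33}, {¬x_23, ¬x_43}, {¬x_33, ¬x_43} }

UNSATISFIABLE

Branch on x_11: set x_11 = False.
Branch on x_12: set x_12 = True.
From the singleton clause (¬x_22), x_22 = False.
From the singleton clause (¬x_32), x_32 = False.
From the singleton clause (¬x_42), x_42 = False.
Branch on x_21: set x_21 = True.
From the singleton clause (¬x_31), x_31 = False.
From the singleton clause (x_33), x_33 = True.
From the singleton clause (¬x_41), x_41 = False.
From the singleton clause (x_43), x_43 = True.
That conflicts with the unit clause (¬x_43).
Undo x_21 and try x_21 = False.
From the singleton clause (x_23), x_23 = True.
From the singleton clause (¬x_13), x_13 = False.
From the singleton clause (¬x_33), x_33 = False.
From the singleton clause (x_31), x_31 = True.
From the singleton clause (¬x_41), x_41 = False.
From the singleton clause (x_43), x_43 = True.
That conflicts with the unit clause (¬x_43).
Either choice for x_21 ends in contradiction.
Undo x_12 and try x_12 = False.
From the singleton clause (x_13), x_13 = True.
From the singleton clause (¬x_23), x_23 = False.
From the singleton clause (¬x_33), x_33 = False.
From the singleton clause (¬x_43), x_43 = False.
Branch on x_21: set x_21 = True.
From the singleton clause (¬x_31), x_31 = False.
From the singleton clause (x_32), x_32 = True.
From the singleton clause (¬x_41), x_41 = False.
From the singleton clause (x_42), x_42 = True.
That conflicts with the unit clause (¬x_42).
Undo x_21 and try x_21 = False.
From the singleton clause (x_22), x_22 = True.
From the singleton clause (¬x_32), x_32 = False.
From the singleton clause (x_31), x_31 = True.
From the singleton clause (¬x_41), x_41 = False.
From the singleton clause (x_42), x_42 = True.
That conflicts with the unit clause (¬x_42).
Either choice for x_21 ends in contradiction.
Either choice for x_12 ends in contradiction.
Undo x_11 and try x_11 = True.
From the singleton clause (¬x_21), x_21 = False.
From the singleton clause (¬x_31), x_31 = False.
From the singleton clause (¬x_41), x_41 = False.
Branch on x_22: set x_22 = True.
From the singleton clause (¬x_12), x_12 = False.
From the singleton clause (¬x_32), x_32 = False.
From the singleton clause (x_33), x_33 = True.
From the singleton clause (¬x_42), x_42 = False.
From the singleton clause (x_43), x_43 = True.
That conflicts with the unit clause (¬x_43).
Undo x_22 and try x_22 = False.
From the singleton clause (x_23), x_23 = True.
From the singleton clause (¬x_13), x_13 = False.
From the singleton clause (¬x_33), x_33 = False.
From the singleton clause (x_32), x_32 = True.
From the singleton clause (¬x_12), x_12 = False.
From the singleton clause (¬x_42), x_42 = False.
From the singleton clause (x_43), x_43 = True.
That conflicts with the unit clause (¬x_43).
Either choice for x_22 ends in contradiction.
Either choice for x_11 ends in contradiction.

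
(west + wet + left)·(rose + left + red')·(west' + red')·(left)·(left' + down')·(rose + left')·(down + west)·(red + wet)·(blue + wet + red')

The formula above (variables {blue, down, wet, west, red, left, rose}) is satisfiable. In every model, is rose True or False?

True

Suppose rose = 0.
The clause (left) is unit, so left = 1.
Now (left') is unsatisfied and unit — conflict.
So every satisfying assignment has rose = True.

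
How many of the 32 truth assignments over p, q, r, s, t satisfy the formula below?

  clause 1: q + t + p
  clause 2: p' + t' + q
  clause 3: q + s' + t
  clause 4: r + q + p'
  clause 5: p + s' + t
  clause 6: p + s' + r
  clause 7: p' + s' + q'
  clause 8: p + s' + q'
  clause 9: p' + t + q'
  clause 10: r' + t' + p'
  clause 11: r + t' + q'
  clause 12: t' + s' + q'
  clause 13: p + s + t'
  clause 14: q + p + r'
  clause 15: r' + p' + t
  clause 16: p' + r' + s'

There are 2^5 = 32 truth assignments over (p, q, r, s, t).
Split on q. With q = 1, the clauses containing q are satisfied and q' drops from the rest; 2 of the 2^4 = 16 assignments to the other variables satisfy what remains.
With q = 0, by the same count on the reduced clause set, 0 assignments work.
Total: 2 + 0 = 2.

2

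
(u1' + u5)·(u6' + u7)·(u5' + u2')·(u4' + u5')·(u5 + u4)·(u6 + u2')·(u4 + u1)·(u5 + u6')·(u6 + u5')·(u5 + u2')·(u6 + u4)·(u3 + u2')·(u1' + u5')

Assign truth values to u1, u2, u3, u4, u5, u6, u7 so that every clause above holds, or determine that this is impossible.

u1: 0,  u2: 0,  u3: 1,  u4: 1,  u5: 0,  u6: 0,  u7: 1

Case u1 = 0:
(u4) alone gives u4 = 1.
(u5') alone gives u5 = 0.
(u6') alone gives u6 = 0.
(u2') alone gives u2 = 0.
Every clause is now satisfied; u3, u7 are unconstrained.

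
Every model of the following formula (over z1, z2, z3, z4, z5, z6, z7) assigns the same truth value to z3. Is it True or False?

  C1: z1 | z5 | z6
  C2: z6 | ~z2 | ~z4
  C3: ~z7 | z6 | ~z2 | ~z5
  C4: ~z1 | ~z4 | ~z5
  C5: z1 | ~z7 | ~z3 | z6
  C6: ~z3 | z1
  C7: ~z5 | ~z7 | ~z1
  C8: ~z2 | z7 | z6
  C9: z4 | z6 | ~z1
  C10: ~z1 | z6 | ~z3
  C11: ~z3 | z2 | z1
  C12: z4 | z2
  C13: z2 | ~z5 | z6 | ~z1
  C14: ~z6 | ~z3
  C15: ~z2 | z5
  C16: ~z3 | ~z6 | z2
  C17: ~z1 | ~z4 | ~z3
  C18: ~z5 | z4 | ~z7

False

Suppose z3 = 1.
The clause (z1) is unit, so z1 = 1.
The clause (z6) is unit, so z6 = 1.
But (~z6) is also a unit clause — contradiction.
So every satisfying assignment has z3 = False.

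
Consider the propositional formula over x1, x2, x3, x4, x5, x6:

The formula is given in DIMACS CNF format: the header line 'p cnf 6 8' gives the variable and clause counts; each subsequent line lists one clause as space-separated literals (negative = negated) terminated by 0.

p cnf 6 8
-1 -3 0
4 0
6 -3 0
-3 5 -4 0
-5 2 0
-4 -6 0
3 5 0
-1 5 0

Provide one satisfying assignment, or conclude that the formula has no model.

Unit clause (x4) forces x4 = True.
Unit clause (¬x6) forces x6 = False.
Unit clause (¬x3) forces x3 = False.
Unit clause (x5) forces x5 = True.
Unit clause (x2) forces x2 = True.
Every clause is now satisfied; x1 is unconstrained.

x1: True, x2: True, x3: False, x4: True, x5: True, x6: False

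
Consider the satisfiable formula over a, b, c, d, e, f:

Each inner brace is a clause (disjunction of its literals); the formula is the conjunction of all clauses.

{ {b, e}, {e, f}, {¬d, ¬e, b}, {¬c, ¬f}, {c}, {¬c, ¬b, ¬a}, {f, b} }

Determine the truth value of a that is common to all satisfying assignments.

Suppose a = True.
From the singleton clause (c), c = True.
From the singleton clause (¬f), f = False.
From the singleton clause (e), e = True.
From the singleton clause (¬b), b = False.
Now (b) is unsatisfied and unit — conflict.
So every satisfying assignment has a = False.

False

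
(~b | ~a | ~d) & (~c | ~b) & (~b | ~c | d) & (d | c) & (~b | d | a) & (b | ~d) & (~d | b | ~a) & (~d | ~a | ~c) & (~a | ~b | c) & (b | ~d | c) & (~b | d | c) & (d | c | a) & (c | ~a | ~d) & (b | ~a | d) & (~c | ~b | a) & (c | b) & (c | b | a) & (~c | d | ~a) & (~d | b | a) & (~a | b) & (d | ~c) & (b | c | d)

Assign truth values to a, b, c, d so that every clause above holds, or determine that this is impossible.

Suppose c = 0.
The clause (d) is unit, so d = 1.
The clause (b) is unit, so b = 1.
The clause (~a) is unit, so a = 0.
All clauses are satisfied.

a=0, b=1, c=0, d=1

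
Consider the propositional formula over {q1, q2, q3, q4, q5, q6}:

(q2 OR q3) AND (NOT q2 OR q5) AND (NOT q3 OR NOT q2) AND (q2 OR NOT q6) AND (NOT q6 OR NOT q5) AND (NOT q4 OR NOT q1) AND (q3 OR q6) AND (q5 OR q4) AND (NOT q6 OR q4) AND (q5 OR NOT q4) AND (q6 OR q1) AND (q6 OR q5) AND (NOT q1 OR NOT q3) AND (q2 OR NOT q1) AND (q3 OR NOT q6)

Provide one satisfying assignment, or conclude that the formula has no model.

Branch on q2: set q2 = true.
From the singleton clause (q5), q5 = true.
From the singleton clause (NOT q3), q3 = false.
From the singleton clause (NOT q6), q6 = false.
But (q6) is also a unit clause — contradiction.
So q2 must be the other value — set q2 = false.
From the singleton clause (q3), q3 = true.
From the singleton clause (NOT q6), q6 = false.
From the singleton clause (q1), q1 = true.
But (NOT q1) is also a unit clause — contradiction.
Both values of q2 lead to a conflict.

UNSATISFIABLE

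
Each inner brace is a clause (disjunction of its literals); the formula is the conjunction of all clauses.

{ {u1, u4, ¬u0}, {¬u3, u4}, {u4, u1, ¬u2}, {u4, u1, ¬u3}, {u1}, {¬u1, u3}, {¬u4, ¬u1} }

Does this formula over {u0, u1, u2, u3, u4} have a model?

No, unsatisfiable

Unit clause (u1) forces u1 = True.
Unit clause (u3) forces u3 = True.
Unit clause (u4) forces u4 = True.
That conflicts with the unit clause (¬u4).
No assignment satisfies every clause.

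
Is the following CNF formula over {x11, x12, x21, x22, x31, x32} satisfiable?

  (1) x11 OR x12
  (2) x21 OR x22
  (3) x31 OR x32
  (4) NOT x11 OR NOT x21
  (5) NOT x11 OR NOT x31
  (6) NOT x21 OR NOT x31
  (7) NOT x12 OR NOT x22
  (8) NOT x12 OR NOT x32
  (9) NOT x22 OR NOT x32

Branch on x11: set x11 = true.
(NOT x21) alone gives x21 = false.
(x22) alone gives x22 = true.
(NOT x31) alone gives x31 = false.
(x32) alone gives x32 = true.
That conflicts with the unit clause (NOT x32).
Undo x11 and try x11 = false.
(x12) alone gives x12 = true.
(NOT x22) alone gives x22 = false.
(x21) alone gives x21 = true.
(NOT x31) alone gives x31 = false.
(x32) alone gives x32 = true.
That conflicts with the unit clause (NOT x32).
Either choice for x11 ends in contradiction.
No assignment satisfies every clause.

No, unsatisfiable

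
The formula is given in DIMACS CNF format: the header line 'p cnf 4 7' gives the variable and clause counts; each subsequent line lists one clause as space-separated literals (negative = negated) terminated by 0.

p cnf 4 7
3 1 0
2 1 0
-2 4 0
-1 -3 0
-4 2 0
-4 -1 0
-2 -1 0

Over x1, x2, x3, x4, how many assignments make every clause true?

There are 2^4 = 16 truth assignments over (x1, x2, x3, x4).
Check each against the 7 clauses (columns in the order x1, x2, x3, x4):
  F F F F  ✗ fails (x3 ∨ x1)
  F F F T  ✗ fails (x3 ∨ x1)
  F F T F  ✗ fails (x2 ∨ x1)
  F F T T  ✗ fails (x2 ∨ x1)
  F T F F  ✗ fails (x3 ∨ x1)
  F T F T  ✗ fails (x3 ∨ x1)
  F T T F  ✗ fails (¬x2 ∨ x4)
  F T T T  ✓ satisfies all
  T F F F  ✓ satisfies all
  T F F T  ✗ fails (¬x4 ∨ x2)
  T F T F  ✗ fails (¬x1 ∨ ¬x3)
  T F T T  ✗ fails (¬x1 ∨ ¬x3)
  T T F F  ✗ fails (¬x2 ∨ x4)
  T T F T  ✗ fails (¬x4 ∨ ¬x1)
  T T T F  ✗ fails (¬x2 ∨ x4)
  T T T T  ✗ fails (¬x1 ∨ ¬x3)
2 of the 16 rows are models.

2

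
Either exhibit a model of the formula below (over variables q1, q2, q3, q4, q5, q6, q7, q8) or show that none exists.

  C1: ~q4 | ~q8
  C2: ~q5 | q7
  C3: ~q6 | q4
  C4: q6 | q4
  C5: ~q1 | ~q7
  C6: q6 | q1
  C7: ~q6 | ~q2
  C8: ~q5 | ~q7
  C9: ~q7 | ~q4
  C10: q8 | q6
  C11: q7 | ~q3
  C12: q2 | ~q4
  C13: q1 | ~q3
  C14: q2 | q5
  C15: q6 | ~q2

UNSATISFIABLE

Case q4 = 0:
The clause (~q6) is unit, so q6 = 0.
Now (q6) is unsatisfied and unit — conflict.
That branch fails; take q4 = 1 instead.
The clause (~q8) is unit, so q8 = 0.
The clause (~q7) is unit, so q7 = 0.
The clause (~q5) is unit, so q5 = 0.
The clause (q6) is unit, so q6 = 1.
The clause (~q2) is unit, so q2 = 0.
Now (q2) is unsatisfied and unit — conflict.
Neither q4 = 1 nor q4 = 0 works.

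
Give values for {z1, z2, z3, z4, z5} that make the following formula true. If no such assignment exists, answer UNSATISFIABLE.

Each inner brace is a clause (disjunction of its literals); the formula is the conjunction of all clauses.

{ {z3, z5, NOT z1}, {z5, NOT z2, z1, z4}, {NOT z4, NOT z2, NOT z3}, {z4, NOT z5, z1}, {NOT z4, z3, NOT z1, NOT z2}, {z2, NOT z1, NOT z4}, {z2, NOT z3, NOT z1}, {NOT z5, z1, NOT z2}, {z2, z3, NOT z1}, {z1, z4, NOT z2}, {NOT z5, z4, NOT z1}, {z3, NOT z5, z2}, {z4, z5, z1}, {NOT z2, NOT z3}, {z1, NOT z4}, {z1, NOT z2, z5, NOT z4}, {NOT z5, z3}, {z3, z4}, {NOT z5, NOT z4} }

Branch on z2: set z2 = false.
Branch on z1: set z1 = false.
The clause (NOT z4) is unit, so z4 = false.
The clause (NOT z5) is unit, so z5 = false.
Now (z5) is unsatisfied and unit — conflict.
Backtrack on z1: now try z1 = true.
The clause (NOT z4) is unit, so z4 = false.
The clause (NOT z3) is unit, so z3 = false.
Now (z3) is unsatisfied and unit — conflict.
Either choice for z1 ends in contradiction.
Backtrack on z2: now try z2 = true.
The clause (NOT z3) is unit, so z3 = false.
The clause (NOT z5) is unit, so z5 = false.
The clause (NOT z1) is unit, so z1 = false.
The clause (z4) is unit, so z4 = true.
Now (NOT z4) is unsatisfied and unit — conflict.
Either choice for z2 ends in contradiction.

UNSATISFIABLE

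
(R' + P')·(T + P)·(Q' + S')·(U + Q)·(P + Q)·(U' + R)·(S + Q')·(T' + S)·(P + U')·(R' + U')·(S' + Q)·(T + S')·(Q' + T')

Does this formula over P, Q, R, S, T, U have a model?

No, unsatisfiable

Case R = 0:
The clause (U') is unit, so U = 0.
The clause (Q) is unit, so Q = 1.
The clause (S') is unit, so S = 0.
Now (S) is unsatisfied and unit — conflict.
So R must be the other value — set R = 1.
The clause (P') is unit, so P = 0.
The clause (T) is unit, so T = 1.
The clause (Q) is unit, so Q = 1.
Now (Q') is unsatisfied and unit — conflict.
Neither R = 1 nor R = 0 works.
No assignment satisfies every clause.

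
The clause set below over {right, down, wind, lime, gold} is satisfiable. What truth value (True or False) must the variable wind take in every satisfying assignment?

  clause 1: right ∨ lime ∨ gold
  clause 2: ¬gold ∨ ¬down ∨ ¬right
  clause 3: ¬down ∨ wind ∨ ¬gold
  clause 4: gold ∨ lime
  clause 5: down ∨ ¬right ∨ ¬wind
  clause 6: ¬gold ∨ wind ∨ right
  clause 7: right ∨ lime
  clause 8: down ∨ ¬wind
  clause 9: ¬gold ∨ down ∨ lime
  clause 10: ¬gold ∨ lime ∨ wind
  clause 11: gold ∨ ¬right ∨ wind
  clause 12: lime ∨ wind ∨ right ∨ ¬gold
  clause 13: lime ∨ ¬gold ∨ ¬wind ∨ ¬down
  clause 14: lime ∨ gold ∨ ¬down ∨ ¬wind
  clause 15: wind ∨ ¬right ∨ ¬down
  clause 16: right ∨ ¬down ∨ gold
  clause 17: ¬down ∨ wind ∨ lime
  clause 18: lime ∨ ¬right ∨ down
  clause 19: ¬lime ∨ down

True

Suppose wind = False.
Try down = False.
Unit clause (¬lime) forces lime = False.
Unit clause (gold) forces gold = True.
Now (¬gold) is unsatisfied and unit — conflict.
Backtrack on down: now try down = True.
Unit clause (¬gold) forces gold = False.
Unit clause (lime) forces lime = True.
Unit clause (¬right) forces right = False.
Now (right) is unsatisfied and unit — conflict.
Both values of down lead to a conflict.
So every satisfying assignment has wind = True.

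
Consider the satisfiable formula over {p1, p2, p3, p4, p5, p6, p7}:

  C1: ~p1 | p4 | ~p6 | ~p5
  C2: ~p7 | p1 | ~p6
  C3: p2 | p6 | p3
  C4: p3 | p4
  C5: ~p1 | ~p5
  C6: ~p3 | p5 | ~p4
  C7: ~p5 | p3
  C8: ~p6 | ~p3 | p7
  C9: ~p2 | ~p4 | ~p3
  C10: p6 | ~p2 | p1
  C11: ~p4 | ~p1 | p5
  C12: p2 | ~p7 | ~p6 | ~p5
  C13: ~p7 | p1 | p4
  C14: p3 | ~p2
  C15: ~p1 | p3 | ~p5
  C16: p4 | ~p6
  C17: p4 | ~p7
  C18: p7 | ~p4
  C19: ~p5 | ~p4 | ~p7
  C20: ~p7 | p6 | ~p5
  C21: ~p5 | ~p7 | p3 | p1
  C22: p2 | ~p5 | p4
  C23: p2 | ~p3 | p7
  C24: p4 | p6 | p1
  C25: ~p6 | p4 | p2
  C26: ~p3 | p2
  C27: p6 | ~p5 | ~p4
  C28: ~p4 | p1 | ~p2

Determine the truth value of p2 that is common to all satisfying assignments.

Suppose p2 = 0.
The clause (~p3) is unit, so p3 = 0.
The clause (p6) is unit, so p6 = 1.
The clause (p4) is unit, so p4 = 1.
The clause (~p5) is unit, so p5 = 0.
The clause (~p1) is unit, so p1 = 0.
The clause (~p7) is unit, so p7 = 0.
But (p7) is also a unit clause — contradiction.
So every satisfying assignment has p2 = True.

True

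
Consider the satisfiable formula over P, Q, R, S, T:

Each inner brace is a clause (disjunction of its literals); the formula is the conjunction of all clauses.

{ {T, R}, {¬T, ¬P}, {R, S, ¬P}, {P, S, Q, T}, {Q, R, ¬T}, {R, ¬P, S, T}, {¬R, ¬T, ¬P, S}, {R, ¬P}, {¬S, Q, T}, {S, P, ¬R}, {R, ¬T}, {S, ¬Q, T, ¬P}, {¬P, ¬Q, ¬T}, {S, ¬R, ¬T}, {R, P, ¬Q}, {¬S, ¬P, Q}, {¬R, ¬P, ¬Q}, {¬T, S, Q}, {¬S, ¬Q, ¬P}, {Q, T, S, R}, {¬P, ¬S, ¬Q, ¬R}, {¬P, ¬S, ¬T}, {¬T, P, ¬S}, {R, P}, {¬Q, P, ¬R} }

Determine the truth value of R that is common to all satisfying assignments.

True

Suppose R = False.
From the singleton clause (T), T = True.
But (¬T) is also a unit clause — contradiction.
So every satisfying assignment has R = True.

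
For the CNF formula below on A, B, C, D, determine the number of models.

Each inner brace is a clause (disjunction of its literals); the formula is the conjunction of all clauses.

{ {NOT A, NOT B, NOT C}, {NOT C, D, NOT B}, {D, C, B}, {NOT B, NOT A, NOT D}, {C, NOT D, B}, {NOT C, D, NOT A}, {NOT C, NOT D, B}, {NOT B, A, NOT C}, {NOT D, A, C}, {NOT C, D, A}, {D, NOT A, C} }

1

There are 2^4 = 16 truth assignments over (A, B, C, D).
Check each against the 11 clauses (columns in the order A, B, C, D):
  F F F F  ✗ fails (D OR C OR B)
  F F F T  ✗ fails (C OR NOT D OR B)
  F F T F  ✗ fails (NOT C OR D OR A)
  F F T T  ✗ fails (NOT C OR NOT D OR B)
  F T F F  ✓ satisfies all
  F T F T  ✗ fails (NOT D OR A OR C)
  F T T F  ✗ fails (NOT C OR D OR NOT B)
  F T T T  ✗ fails (NOT B OR A OR NOT C)
  T F F F  ✗ fails (D OR C OR B)
  T F F T  ✗ fails (C OR NOT D OR B)
  T F T F  ✗ fails (NOT C OR D OR NOT A)
  T F T T  ✗ fails (NOT C OR NOT D OR B)
  T T F F  ✗ fails (D OR NOT A OR C)
  T T F T  ✗ fails (NOT B OR NOT A OR NOT D)
  T T T F  ✗ fails (NOT A OR NOT B OR NOT C)
  T T T T  ✗ fails (NOT A OR NOT B OR NOT C)
1 of the 16 rows is a model.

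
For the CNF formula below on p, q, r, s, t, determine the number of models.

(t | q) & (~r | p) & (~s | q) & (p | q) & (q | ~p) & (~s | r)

There are 2^5 = 32 truth assignments over (p, q, r, s, t).
Split on p. With p = 1, the clauses containing p are satisfied and ~p drops from the rest; 6 of the 2^4 = 16 assignments to the other variables satisfy what remains.
With p = 0, by the same count on the reduced clause set, 2 assignments work.
(One model: p=F, q=T, r=F, s=F, t=F.)
Total: 6 + 2 = 8.

8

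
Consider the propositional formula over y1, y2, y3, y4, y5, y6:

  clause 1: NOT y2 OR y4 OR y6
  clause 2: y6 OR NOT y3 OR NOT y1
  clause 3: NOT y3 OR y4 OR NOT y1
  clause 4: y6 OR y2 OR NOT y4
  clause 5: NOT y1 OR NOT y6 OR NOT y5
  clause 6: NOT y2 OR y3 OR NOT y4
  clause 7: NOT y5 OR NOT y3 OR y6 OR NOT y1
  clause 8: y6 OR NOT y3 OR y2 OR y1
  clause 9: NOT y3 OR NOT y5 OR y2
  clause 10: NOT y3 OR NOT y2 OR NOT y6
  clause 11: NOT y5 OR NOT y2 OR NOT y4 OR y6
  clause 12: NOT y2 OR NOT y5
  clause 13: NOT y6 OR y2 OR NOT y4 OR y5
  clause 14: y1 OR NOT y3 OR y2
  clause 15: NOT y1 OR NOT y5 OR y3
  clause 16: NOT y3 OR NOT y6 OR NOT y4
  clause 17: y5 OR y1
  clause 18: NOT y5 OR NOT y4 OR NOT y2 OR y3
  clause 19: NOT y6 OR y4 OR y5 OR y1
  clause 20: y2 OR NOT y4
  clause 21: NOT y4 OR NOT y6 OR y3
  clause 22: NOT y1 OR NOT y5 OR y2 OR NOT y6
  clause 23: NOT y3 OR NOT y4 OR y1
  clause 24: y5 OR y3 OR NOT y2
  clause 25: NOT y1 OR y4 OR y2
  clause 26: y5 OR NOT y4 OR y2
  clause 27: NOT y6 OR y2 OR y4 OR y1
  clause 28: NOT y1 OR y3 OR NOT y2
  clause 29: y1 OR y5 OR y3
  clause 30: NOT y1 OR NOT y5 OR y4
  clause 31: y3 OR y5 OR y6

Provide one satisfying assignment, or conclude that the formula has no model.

y1: false,  y2: false,  y3: false,  y4: false,  y5: true,  y6: false

Branch on y2: set y2 = false.
(NOT y4) alone gives y4 = false.
(NOT y1) alone gives y1 = false.
(NOT y3) alone gives y3 = false.
(y5) alone gives y5 = true.
(NOT y6) alone gives y6 = false.
All clauses are satisfied.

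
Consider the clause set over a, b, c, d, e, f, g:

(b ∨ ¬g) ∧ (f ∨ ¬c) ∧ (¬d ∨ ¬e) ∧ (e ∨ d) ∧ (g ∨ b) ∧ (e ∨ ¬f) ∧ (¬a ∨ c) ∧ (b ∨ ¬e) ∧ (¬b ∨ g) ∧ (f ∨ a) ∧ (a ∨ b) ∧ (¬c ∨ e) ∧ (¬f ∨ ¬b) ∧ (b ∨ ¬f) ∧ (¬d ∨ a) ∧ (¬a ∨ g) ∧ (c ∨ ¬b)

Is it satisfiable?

Suppose b = True.
(g) alone gives g = True.
(¬f) alone gives f = False.
(¬c) alone gives c = False.
Now (c) is unsatisfied and unit — conflict.
Backtrack on b: now try b = False.
(¬g) alone gives g = False.
Now (g) is unsatisfied and unit — conflict.
Both values of b lead to a conflict.
No assignment satisfies every clause.

No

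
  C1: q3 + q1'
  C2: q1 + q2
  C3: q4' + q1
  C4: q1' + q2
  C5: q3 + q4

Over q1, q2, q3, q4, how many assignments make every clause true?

There are 2^4 = 16 truth assignments over (q1, q2, q3, q4).
Check each against the 5 clauses (columns in the order q1, q2, q3, q4):
  F F F F  ✗ fails (q1 + q2)
  F F F T  ✗ fails (q1 + q2)
  F F T F  ✗ fails (q1 + q2)
  F F T T  ✗ fails (q1 + q2)
  F T F F  ✗ fails (q3 + q4)
  F T F T  ✗ fails (q4' + q1)
  F T T F  ✓ satisfies all
  F T T T  ✗ fails (q4' + q1)
  T F F F  ✗ fails (q3 + q1')
  T F F T  ✗ fails (q3 + q1')
  T F T F  ✗ fails (q1' + q2)
  T F T T  ✗ fails (q1' + q2)
  T T F F  ✗ fails (q3 + q1')
  T T F T  ✗ fails (q3 + q1')
  T T T F  ✓ satisfies all
  T T T T  ✓ satisfies all
3 of the 16 rows are models.

3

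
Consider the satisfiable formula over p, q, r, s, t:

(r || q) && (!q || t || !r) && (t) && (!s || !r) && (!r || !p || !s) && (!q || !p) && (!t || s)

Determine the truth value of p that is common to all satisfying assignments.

False

Suppose p = true.
From the singleton clause (t), t = true.
From the singleton clause (!q), q = false.
From the singleton clause (r), r = true.
From the singleton clause (!s), s = false.
But (s) is also a unit clause — contradiction.
So every satisfying assignment has p = False.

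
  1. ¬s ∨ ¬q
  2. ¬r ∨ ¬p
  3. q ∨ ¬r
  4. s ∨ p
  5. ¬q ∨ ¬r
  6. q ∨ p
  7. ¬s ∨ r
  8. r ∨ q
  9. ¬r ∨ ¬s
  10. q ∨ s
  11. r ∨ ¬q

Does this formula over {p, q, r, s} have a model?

No, unsatisfiable

Branch on s: set s = False.
(p) alone gives p = True.
(¬r) alone gives r = False.
(q) alone gives q = True.
Now (¬q) is unsatisfied and unit — conflict.
So s must be the other value — set s = True.
(¬q) alone gives q = False.
(¬r) alone gives r = False.
Now (r) is unsatisfied and unit — conflict.
Neither s = True nor s = False works.
No assignment satisfies every clause.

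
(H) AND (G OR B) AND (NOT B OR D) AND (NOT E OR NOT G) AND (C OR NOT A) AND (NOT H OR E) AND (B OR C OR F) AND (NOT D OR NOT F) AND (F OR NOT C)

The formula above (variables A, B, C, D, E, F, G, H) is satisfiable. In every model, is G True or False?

Suppose G = true.
From the singleton clause (H), H = true.
From the singleton clause (NOT E), E = false.
Now (E) is unsatisfied and unit — conflict.
So every satisfying assignment has G = False.

False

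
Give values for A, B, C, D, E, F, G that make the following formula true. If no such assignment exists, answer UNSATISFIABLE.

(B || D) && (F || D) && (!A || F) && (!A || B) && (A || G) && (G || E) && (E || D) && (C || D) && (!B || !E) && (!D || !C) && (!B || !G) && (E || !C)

Try B = false.
The clause (D) is unit, so D = true.
The clause (!A) is unit, so A = false.
The clause (G) is unit, so G = true.
The clause (!C) is unit, so C = false.
No clause remains; E, F are free.

A ↦ false; B ↦ false; C ↦ false; D ↦ true; E ↦ false; F ↦ false; G ↦ true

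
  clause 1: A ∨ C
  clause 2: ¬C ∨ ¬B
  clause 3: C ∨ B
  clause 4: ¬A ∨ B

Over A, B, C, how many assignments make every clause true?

There are 2^3 = 8 truth assignments over (A, B, C).
Check each against the 4 clauses (columns in the order A, B, C):
  F F F  ✗ fails (A ∨ C)
  F F T  ✓ satisfies all
  F T F  ✗ fails (A ∨ C)
  F T T  ✗ fails (¬C ∨ ¬B)
  T F F  ✗ fails (C ∨ B)
  T F T  ✗ fails (¬A ∨ B)
  T T F  ✓ satisfies all
  T T T  ✗ fails (¬C ∨ ¬B)
2 of the 8 rows are models.

2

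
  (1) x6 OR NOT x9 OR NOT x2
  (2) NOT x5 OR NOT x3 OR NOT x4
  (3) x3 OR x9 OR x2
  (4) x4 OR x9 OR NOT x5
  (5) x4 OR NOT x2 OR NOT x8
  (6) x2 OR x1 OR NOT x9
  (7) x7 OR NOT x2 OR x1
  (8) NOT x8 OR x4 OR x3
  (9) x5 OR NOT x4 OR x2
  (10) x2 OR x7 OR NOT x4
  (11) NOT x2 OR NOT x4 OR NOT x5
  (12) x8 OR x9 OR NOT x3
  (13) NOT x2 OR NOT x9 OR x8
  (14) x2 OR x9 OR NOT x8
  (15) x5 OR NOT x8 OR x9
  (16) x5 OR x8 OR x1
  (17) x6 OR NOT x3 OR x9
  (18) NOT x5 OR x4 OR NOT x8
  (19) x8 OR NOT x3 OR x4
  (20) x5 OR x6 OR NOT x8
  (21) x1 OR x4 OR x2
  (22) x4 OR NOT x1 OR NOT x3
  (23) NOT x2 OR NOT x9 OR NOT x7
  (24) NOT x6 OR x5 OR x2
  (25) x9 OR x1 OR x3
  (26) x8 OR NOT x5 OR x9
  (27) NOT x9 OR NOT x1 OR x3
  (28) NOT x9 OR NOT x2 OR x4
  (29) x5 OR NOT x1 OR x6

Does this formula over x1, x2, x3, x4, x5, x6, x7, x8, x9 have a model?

Try x6 = true.
Try x5 = false.
From the singleton clause (x2), x2 = true.
Try x4 = true.
Try x7 = false.
From the singleton clause (x1), x1 = true.
Try x9 = false.
From the singleton clause (NOT x8), x8 = false.
From the singleton clause (NOT x3), x3 = false.
All clauses are satisfied.
A satisfying assignment: x1=true, x2=true, x3=false, x4=true, x5=false, x6=true, x7=false, x8=false, x9=false.

Yes, satisfiable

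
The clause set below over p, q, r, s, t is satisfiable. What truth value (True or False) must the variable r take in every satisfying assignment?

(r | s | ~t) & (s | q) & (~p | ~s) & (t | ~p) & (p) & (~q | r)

True

Suppose r = 0.
Unit clause (p) forces p = 1.
Unit clause (~s) forces s = 0.
Unit clause (~t) forces t = 0.
That conflicts with the unit clause (t).
So every satisfying assignment has r = True.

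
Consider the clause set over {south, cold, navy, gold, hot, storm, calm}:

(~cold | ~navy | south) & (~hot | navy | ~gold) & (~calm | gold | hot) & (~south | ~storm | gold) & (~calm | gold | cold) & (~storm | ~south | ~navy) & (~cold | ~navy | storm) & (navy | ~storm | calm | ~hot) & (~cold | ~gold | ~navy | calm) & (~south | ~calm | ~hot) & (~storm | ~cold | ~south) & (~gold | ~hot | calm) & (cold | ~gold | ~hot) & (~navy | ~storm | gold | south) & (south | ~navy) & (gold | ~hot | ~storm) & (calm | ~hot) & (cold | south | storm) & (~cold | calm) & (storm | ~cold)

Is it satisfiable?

Suppose south = 1.
Suppose storm = 1.
The clause (gold) is unit, so gold = 1.
The clause (~navy) is unit, so navy = 0.
The clause (~hot) is unit, so hot = 0.
The clause (~cold) is unit, so cold = 0.
Every clause is now satisfied; calm is unconstrained.
A satisfying assignment: south=1,  cold=0,  navy=0,  gold=1,  hot=0,  storm=1,  calm=1.

Yes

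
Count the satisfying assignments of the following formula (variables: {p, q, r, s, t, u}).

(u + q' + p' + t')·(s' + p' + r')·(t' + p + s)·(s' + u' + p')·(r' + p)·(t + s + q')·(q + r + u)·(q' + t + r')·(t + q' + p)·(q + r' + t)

There are 2^6 = 64 truth assignments over (p, q, r, s, t, u).
Split on t. With t = 1, the clauses containing t are satisfied and t' drops from the rest; 8 of the 2^5 = 32 assignments to the other variables satisfy what remains.
With t = 0, by the same count on the reduced clause set, 4 assignments work.
(One model: p=F, q=F, r=F, s=F, t=F, u=T.)
Total: 8 + 4 = 12.

12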